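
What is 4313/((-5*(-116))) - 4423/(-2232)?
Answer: 3047989/323640 ≈ 9.4178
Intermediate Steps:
4313/((-5*(-116))) - 4423/(-2232) = 4313/580 - 4423*(-1/2232) = 4313*(1/580) + 4423/2232 = 4313/580 + 4423/2232 = 3047989/323640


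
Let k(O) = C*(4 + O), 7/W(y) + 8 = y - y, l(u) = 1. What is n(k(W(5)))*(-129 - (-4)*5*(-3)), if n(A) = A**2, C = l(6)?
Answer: -118125/64 ≈ -1845.7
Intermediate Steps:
W(y) = -7/8 (W(y) = 7/(-8 + (y - y)) = 7/(-8 + 0) = 7/(-8) = 7*(-1/8) = -7/8)
C = 1
k(O) = 4 + O (k(O) = 1*(4 + O) = 4 + O)
n(k(W(5)))*(-129 - (-4)*5*(-3)) = (4 - 7/8)**2*(-129 - (-4)*5*(-3)) = (25/8)**2*(-129 - 4*(-5)*(-3)) = 625*(-129 + 20*(-3))/64 = 625*(-129 - 60)/64 = (625/64)*(-189) = -118125/64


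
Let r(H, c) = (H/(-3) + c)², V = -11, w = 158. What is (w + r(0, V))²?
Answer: 77841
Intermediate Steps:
r(H, c) = (c - H/3)² (r(H, c) = (H*(-⅓) + c)² = (-H/3 + c)² = (c - H/3)²)
(w + r(0, V))² = (158 + (0 - 3*(-11))²/9)² = (158 + (0 + 33)²/9)² = (158 + (⅑)*33²)² = (158 + (⅑)*1089)² = (158 + 121)² = 279² = 77841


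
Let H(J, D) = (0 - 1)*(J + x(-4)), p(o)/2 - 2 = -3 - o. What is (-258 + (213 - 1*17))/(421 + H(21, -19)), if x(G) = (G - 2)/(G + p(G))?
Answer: -2/13 ≈ -0.15385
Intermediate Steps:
p(o) = -2 - 2*o (p(o) = 4 + 2*(-3 - o) = 4 + (-6 - 2*o) = -2 - 2*o)
x(G) = (-2 + G)/(-2 - G) (x(G) = (G - 2)/(G + (-2 - 2*G)) = (-2 + G)/(-2 - G))
H(J, D) = 3 - J (H(J, D) = (0 - 1)*(J + (2 - 1*(-4))/(2 - 4)) = -(J + (2 + 4)/(-2)) = -(J - ½*6) = -(J - 3) = -(-3 + J) = 3 - J)
(-258 + (213 - 1*17))/(421 + H(21, -19)) = (-258 + (213 - 1*17))/(421 + (3 - 1*21)) = (-258 + (213 - 17))/(421 + (3 - 21)) = (-258 + 196)/(421 - 18) = -62/403 = -62*1/403 = -2/13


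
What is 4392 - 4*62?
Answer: 4144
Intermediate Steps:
4392 - 4*62 = 4392 - 1*248 = 4392 - 248 = 4144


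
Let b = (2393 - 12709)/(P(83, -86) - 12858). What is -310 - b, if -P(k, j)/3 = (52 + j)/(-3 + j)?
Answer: -88925491/286116 ≈ -310.80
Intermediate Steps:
P(k, j) = -3*(52 + j)/(-3 + j)
b = 229531/286116 (b = (2393 - 12709)/(3*(-52 - 1*(-86))/(-3 - 86) - 12858) = -10316/(3*(-52 + 86)/(-89) - 12858) = -10316/(3*(-1/89)*34 - 12858) = -10316/(-102/89 - 12858) = -10316/(-1144464/89) = -10316*(-89/1144464) = 229531/286116 ≈ 0.80223)
-310 - b = -310 - 1*229531/286116 = -310 - 229531/286116 = -88925491/286116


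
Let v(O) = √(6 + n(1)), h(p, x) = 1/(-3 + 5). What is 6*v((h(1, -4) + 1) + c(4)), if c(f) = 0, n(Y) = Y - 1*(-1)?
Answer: 12*√2 ≈ 16.971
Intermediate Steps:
h(p, x) = ½ (h(p, x) = 1/2 = ½)
n(Y) = 1 + Y (n(Y) = Y + 1 = 1 + Y)
v(O) = 2*√2 (v(O) = √(6 + (1 + 1)) = √(6 + 2) = √8 = 2*√2)
6*v((h(1, -4) + 1) + c(4)) = 6*(2*√2) = 12*√2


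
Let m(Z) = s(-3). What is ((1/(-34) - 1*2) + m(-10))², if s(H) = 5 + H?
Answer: 1/1156 ≈ 0.00086505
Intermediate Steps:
m(Z) = 2 (m(Z) = 5 - 3 = 2)
((1/(-34) - 1*2) + m(-10))² = ((1/(-34) - 1*2) + 2)² = ((-1/34 - 2) + 2)² = (-69/34 + 2)² = (-1/34)² = 1/1156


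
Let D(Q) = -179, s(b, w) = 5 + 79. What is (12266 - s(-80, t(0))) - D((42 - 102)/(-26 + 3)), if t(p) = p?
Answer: 12361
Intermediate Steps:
s(b, w) = 84
(12266 - s(-80, t(0))) - D((42 - 102)/(-26 + 3)) = (12266 - 1*84) - 1*(-179) = (12266 - 84) + 179 = 12182 + 179 = 12361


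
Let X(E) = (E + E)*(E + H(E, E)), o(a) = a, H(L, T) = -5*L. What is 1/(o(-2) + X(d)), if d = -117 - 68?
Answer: -1/273802 ≈ -3.6523e-6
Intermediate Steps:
d = -185
X(E) = -8*E² (X(E) = (E + E)*(E - 5*E) = (2*E)*(-4*E) = -8*E²)
1/(o(-2) + X(d)) = 1/(-2 - 8*(-185)²) = 1/(-2 - 8*34225) = 1/(-2 - 273800) = 1/(-273802) = -1/273802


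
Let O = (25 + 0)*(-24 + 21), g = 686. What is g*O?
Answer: -51450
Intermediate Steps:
O = -75 (O = 25*(-3) = -75)
g*O = 686*(-75) = -51450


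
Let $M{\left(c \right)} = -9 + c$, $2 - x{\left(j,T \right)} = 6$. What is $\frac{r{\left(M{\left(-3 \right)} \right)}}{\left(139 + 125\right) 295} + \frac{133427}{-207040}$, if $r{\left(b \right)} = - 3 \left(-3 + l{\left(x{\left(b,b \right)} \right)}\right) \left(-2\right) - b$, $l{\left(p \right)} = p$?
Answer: $- \frac{86645883}{134368960} \approx -0.64484$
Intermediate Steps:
$x{\left(j,T \right)} = -4$ ($x{\left(j,T \right)} = 2 - 6 = -4$)
$r{\left(b \right)} = -42 - b$ ($r{\left(b \right)} = - 3 \left(-3 - 4\right) \left(-2\right) - b = \left(-3\right) \left(-7\right) \left(-2\right) - b = 21 \left(-2\right) - b = -42 - b$)
$\frac{r{\left(M{\left(-3 \right)} \right)}}{\left(139 + 125\right) 295} + \frac{133427}{-207040} = \frac{-42 - \left(-9 - 3\right)}{\left(139 + 125\right) 295} + \frac{133427}{-207040} = \frac{-42 - -12}{264 \cdot 295} + 133427 \left(- \frac{1}{207040}\right) = \frac{-42 + 12}{77880} - \frac{133427}{207040} = \left(-30\right) \frac{1}{77880} - \frac{133427}{207040} = - \frac{1}{2596} - \frac{133427}{207040} = - \frac{86645883}{134368960}$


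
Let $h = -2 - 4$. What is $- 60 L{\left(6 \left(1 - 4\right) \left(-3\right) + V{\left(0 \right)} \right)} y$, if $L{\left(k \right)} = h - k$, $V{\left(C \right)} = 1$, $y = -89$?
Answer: $-325740$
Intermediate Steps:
$h = -6$ ($h = -2 - 4 = -6$)
$L{\left(k \right)} = -6 - k$
$- 60 L{\left(6 \left(1 - 4\right) \left(-3\right) + V{\left(0 \right)} \right)} y = - 60 \left(-6 - \left(6 \left(1 - 4\right) \left(-3\right) + 1\right)\right) \left(-89\right) = - 60 \left(-6 - \left(6 \left(\left(-3\right) \left(-3\right)\right) + 1\right)\right) \left(-89\right) = - 60 \left(-6 - \left(6 \cdot 9 + 1\right)\right) \left(-89\right) = - 60 \left(-6 - \left(54 + 1\right)\right) \left(-89\right) = - 60 \left(-6 - 55\right) \left(-89\right) = \left(-60\right) \left(-61\right) \left(-89\right) = 3660 \left(-89\right) = -325740$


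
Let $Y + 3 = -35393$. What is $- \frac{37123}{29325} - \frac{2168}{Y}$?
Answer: $- \frac{312607277}{259496925} \approx -1.2047$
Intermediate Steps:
$Y = -35396$ ($Y = -3 - 35393 = -35396$)
$- \frac{37123}{29325} - \frac{2168}{Y} = - \frac{37123}{29325} - \frac{2168}{-35396} = \left(-37123\right) \frac{1}{29325} - - \frac{542}{8849} = - \frac{37123}{29325} + \frac{542}{8849} = - \frac{312607277}{259496925}$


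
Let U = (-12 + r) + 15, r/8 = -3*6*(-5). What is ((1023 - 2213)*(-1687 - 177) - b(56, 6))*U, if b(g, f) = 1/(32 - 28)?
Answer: 6414917997/4 ≈ 1.6037e+9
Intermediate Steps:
b(g, f) = ¼ (b(g, f) = 1/4 = ¼)
r = 720 (r = 8*(-3*6*(-5)) = 8*(-18*(-5)) = 8*90 = 720)
U = 723 (U = (-12 + 720) + 15 = 708 + 15 = 723)
((1023 - 2213)*(-1687 - 177) - b(56, 6))*U = ((1023 - 2213)*(-1687 - 177) - 1*¼)*723 = (-1190*(-1864) - ¼)*723 = (2218160 - ¼)*723 = (8872639/4)*723 = 6414917997/4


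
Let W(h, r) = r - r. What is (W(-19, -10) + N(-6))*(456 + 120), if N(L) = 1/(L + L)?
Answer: -48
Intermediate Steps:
W(h, r) = 0
N(L) = 1/(2*L)
(W(-19, -10) + N(-6))*(456 + 120) = (0 + (1/2)/(-6))*(456 + 120) = (0 + (1/2)*(-1/6))*576 = (0 - 1/12)*576 = -1/12*576 = -48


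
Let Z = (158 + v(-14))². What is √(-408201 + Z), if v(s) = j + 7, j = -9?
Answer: I*√383865 ≈ 619.57*I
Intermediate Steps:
v(s) = -2 (v(s) = -9 + 7 = -2)
Z = 24336 (Z = (158 - 2)² = 156² = 24336)
√(-408201 + Z) = √(-408201 + 24336) = √(-383865) = I*√383865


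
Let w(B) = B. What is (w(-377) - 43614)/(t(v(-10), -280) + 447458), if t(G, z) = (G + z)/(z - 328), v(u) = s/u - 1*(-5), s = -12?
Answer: -133732640/1360273689 ≈ -0.098313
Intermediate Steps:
v(u) = 5 - 12/u (v(u) = -12/u - 1*(-5) = -12/u + 5 = 5 - 12/u)
t(G, z) = (G + z)/(-328 + z)
(w(-377) - 43614)/(t(v(-10), -280) + 447458) = (-377 - 43614)/(((5 - 12/(-10)) - 280)/(-328 - 280) + 447458) = -43991/(((5 - 12*(-1/10)) - 280)/(-608) + 447458) = -43991/(-((5 + 6/5) - 280)/608 + 447458) = -43991/(-(31/5 - 280)/608 + 447458) = -43991/(-1/608*(-1369/5) + 447458) = -43991/(1369/3040 + 447458) = -43991/1360273689/3040 = -43991*3040/1360273689 = -133732640/1360273689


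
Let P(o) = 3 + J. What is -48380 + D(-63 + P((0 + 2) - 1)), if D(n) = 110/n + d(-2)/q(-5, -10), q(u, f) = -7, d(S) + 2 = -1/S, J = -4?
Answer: -10837457/224 ≈ -48382.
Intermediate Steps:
d(S) = -2 - 1/S
P(o) = -1 (P(o) = 3 - 4 = -1)
D(n) = 3/14 + 110/n (D(n) = 110/n + (-2 - 1/(-2))/(-7) = 110/n + (-2 - 1*(-1/2))*(-1/7) = 110/n + (-2 + 1/2)*(-1/7) = 110/n - 3/2*(-1/7) = 110/n + 3/14 = 3/14 + 110/n)
-48380 + D(-63 + P((0 + 2) - 1)) = -48380 + (3/14 + 110/(-63 - 1)) = -48380 + (3/14 + 110/(-64)) = -48380 + (3/14 + 110*(-1/64)) = -48380 + (3/14 - 55/32) = -48380 - 337/224 = -10837457/224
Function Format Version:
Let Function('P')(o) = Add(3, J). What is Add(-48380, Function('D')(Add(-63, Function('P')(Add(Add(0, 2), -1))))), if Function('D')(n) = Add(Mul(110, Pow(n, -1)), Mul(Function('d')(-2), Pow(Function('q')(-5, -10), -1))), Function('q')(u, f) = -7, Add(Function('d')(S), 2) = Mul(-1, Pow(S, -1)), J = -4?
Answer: Rational(-10837457, 224) ≈ -48382.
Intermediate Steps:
Function('d')(S) = Add(-2, Mul(-1, Pow(S, -1)))
Function('P')(o) = -1 (Function('P')(o) = Add(3, -4) = -1)
Function('D')(n) = Add(Rational(3, 14), Mul(110, Pow(n, -1))) (Function('D')(n) = Add(Mul(110, Pow(n, -1)), Mul(Add(-2, Mul(-1, Pow(-2, -1))), Pow(-7, -1))) = Add(Mul(110, Pow(n, -1)), Mul(Add(-2, Mul(-1, Rational(-1, 2))), Rational(-1, 7))) = Add(Mul(110, Pow(n, -1)), Mul(Add(-2, Rational(1, 2)), Rational(-1, 7))) = Add(Mul(110, Pow(n, -1)), Mul(Rational(-3, 2), Rational(-1, 7))) = Add(Mul(110, Pow(n, -1)), Rational(3, 14)) = Add(Rational(3, 14), Mul(110, Pow(n, -1))))
Add(-48380, Function('D')(Add(-63, Function('P')(Add(Add(0, 2), -1))))) = Add(-48380, Add(Rational(3, 14), Mul(110, Pow(Add(-63, -1), -1)))) = Add(-48380, Add(Rational(3, 14), Mul(110, Pow(-64, -1)))) = Add(-48380, Add(Rational(3, 14), Mul(110, Rational(-1, 64)))) = Add(-48380, Add(Rational(3, 14), Rational(-55, 32))) = Add(-48380, Rational(-337, 224)) = Rational(-10837457, 224)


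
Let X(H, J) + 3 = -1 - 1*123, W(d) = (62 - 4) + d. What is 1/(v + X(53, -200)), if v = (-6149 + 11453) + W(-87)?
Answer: 1/5148 ≈ 0.00019425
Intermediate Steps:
W(d) = 58 + d
X(H, J) = -127 (X(H, J) = -3 + (-1 - 1*123) = -3 + (-1 - 123) = -3 - 124 = -127)
v = 5275 (v = (-6149 + 11453) + (58 - 87) = 5304 - 29 = 5275)
1/(v + X(53, -200)) = 1/(5275 - 127) = 1/5148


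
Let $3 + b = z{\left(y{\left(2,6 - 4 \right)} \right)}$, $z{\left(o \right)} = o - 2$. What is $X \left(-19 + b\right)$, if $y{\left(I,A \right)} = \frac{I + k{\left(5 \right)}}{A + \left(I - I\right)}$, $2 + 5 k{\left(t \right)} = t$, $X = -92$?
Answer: $\frac{10442}{5} \approx 2088.4$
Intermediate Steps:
$k{\left(t \right)} = - \frac{2}{5} + \frac{t}{5}$
$y{\left(I,A \right)} = \frac{\frac{3}{5} + I}{A}$ ($y{\left(I,A \right)} = \frac{I + \left(- \frac{2}{5} + \frac{1}{5} \cdot 5\right)}{A + \left(I - I\right)} = \frac{I + \left(- \frac{2}{5} + 1\right)}{A + 0} = \frac{I + \frac{3}{5}}{A} = \frac{\frac{3}{5} + I}{A}$)
$z{\left(o \right)} = -2 + o$
$b = - \frac{37}{10}$ ($b = -3 - \left(2 - \frac{\frac{3}{5} + 2}{6 - 4}\right) = -3 - \left(2 - \frac{1}{6 - 4} \cdot \frac{13}{5}\right) = -3 - \left(2 - \frac{1}{2} \cdot \frac{13}{5}\right) = -3 + \left(-2 + \frac{1}{2} \cdot \frac{13}{5}\right) = -3 + \left(-2 + \frac{13}{10}\right) = -3 - \frac{7}{10} = - \frac{37}{10} \approx -3.7$)
$X \left(-19 + b\right) = - 92 \left(-19 - \frac{37}{10}\right) = \left(-92\right) \left(- \frac{227}{10}\right) = \frac{10442}{5}$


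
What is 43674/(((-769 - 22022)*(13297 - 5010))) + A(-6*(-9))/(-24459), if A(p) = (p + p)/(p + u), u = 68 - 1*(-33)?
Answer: -20663591174/79558869939385 ≈ -0.00025973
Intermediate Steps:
u = 101 (u = 68 + 33 = 101)
A(p) = 2*p/(101 + p) (A(p) = (p + p)/(p + 101) = (2*p)/(101 + p) = 2*p/(101 + p))
43674/(((-769 - 22022)*(13297 - 5010))) + A(-6*(-9))/(-24459) = 43674/(((-769 - 22022)*(13297 - 5010))) + (2*(-6*(-9))/(101 - 6*(-9)))/(-24459) = 43674/((-22791*8287)) + (2*54/(101 + 54))*(-1/24459) = 43674/(-188869017) + (2*54/155)*(-1/24459) = 43674*(-1/188869017) + (2*54*(1/155))*(-1/24459) = -14558/62956339 + (108/155)*(-1/24459) = -14558/62956339 - 36/1263715 = -20663591174/79558869939385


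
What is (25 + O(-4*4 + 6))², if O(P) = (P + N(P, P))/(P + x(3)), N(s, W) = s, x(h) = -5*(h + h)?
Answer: 2601/4 ≈ 650.25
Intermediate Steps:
x(h) = -10*h
O(P) = 2*P/(-30 + P) (O(P) = (P + P)/(P - 10*3) = (2*P)/(P - 30) = (2*P)/(-30 + P) = 2*P/(-30 + P))
(25 + O(-4*4 + 6))² = (25 + 2*(-4*4 + 6)/(-30 + (-4*4 + 6)))² = (25 + 2*(-16 + 6)/(-30 + (-16 + 6)))² = (25 + 2*(-10)/(-30 - 10))² = (25 + 2*(-10)/(-40))² = (25 + 2*(-10)*(-1/40))² = (25 + ½)² = (51/2)² = 2601/4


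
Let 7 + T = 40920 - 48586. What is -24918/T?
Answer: 24918/7673 ≈ 3.2475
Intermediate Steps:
T = -7673 (T = -7 + (40920 - 48586) = -7 - 7666 = -7673)
-24918/T = -24918/(-7673) = -24918*(-1/7673) = 24918/7673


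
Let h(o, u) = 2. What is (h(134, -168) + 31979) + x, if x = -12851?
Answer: 19130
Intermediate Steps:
(h(134, -168) + 31979) + x = (2 + 31979) - 12851 = 31981 - 12851 = 19130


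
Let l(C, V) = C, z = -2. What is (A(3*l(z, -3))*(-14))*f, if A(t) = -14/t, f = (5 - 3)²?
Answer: -392/3 ≈ -130.67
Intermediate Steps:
f = 4 (f = 2² = 4)
(A(3*l(z, -3))*(-14))*f = (-14/(3*(-2))*(-14))*4 = (-14/(-6)*(-14))*4 = (-14*(-⅙)*(-14))*4 = ((7/3)*(-14))*4 = -98/3*4 = -392/3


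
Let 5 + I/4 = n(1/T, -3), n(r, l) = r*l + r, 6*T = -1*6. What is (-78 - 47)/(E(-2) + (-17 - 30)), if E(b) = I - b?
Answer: 125/57 ≈ 2.1930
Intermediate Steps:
T = -1 (T = (-1*6)/6 = (⅙)*(-6) = -1)
n(r, l) = r + l*r (n(r, l) = l*r + r = r + l*r)
I = -12 (I = -20 + 4*((1/(-1))*(1 - 3)) = -20 + 4*((1*(-1))*(-2)) = -20 + 4*(-1*(-2)) = -20 + 4*2 = -20 + 8 = -12)
E(b) = -12 - b
(-78 - 47)/(E(-2) + (-17 - 30)) = (-78 - 47)/((-12 - 1*(-2)) + (-17 - 30)) = -125/((-12 + 2) - 47) = -125/(-10 - 47) = -125/(-57) = -1/57*(-125) = 125/57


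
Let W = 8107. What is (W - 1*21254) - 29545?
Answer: -42692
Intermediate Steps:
(W - 1*21254) - 29545 = (8107 - 1*21254) - 29545 = (8107 - 21254) - 29545 = -13147 - 29545 = -42692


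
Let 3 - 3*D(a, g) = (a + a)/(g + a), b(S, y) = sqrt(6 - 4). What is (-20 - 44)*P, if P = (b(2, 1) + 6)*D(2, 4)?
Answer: -896/3 - 448*sqrt(2)/9 ≈ -369.06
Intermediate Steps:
b(S, y) = sqrt(2)
D(a, g) = 1 - 2*a/(3*(a + g)) (D(a, g) = 1 - (a + a)/(3*(g + a)) = 1 - 2*a/(3*(a + g)))
P = 14/3 + 7*sqrt(2)/9 (P = (sqrt(2) + 6)*((4 + (1/3)*2)/(2 + 4)) = (6 + sqrt(2))*((4 + 2/3)/6) = (6 + sqrt(2))*((1/6)*(14/3)) = (6 + sqrt(2))*(7/9) = 14/3 + 7*sqrt(2)/9 ≈ 5.7666)
(-20 - 44)*P = (-20 - 44)*(14/3 + 7*sqrt(2)/9) = -64*(14/3 + 7*sqrt(2)/9) = -896/3 - 448*sqrt(2)/9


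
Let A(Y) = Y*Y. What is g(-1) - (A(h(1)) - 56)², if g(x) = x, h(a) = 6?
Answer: -401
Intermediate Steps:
A(Y) = Y²
g(-1) - (A(h(1)) - 56)² = -1 - (6² - 56)² = -1 - (36 - 56)² = -1 - 1*(-20)² = -1 - 1*400 = -1 - 400 = -401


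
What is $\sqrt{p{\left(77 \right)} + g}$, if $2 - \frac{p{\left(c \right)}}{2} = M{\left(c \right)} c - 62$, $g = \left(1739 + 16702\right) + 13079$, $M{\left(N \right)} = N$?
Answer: $\sqrt{19790} \approx 140.68$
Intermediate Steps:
$g = 31520$ ($g = 18441 + 13079 = 31520$)
$p{\left(c \right)} = 128 - 2 c^{2}$ ($p{\left(c \right)} = 4 - 2 \left(c c - 62\right) = 4 - 2 \left(c^{2} - 62\right) = 4 - 2 \left(-62 + c^{2}\right) = 4 - \left(-124 + 2 c^{2}\right) = 128 - 2 c^{2}$)
$\sqrt{p{\left(77 \right)} + g} = \sqrt{\left(128 - 2 \cdot 77^{2}\right) + 31520} = \sqrt{\left(128 - 11858\right) + 31520} = \sqrt{-11730 + 31520} = \sqrt{19790}$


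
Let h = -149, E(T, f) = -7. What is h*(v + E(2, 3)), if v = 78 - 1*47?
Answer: -3576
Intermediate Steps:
v = 31 (v = 78 - 47 = 31)
h*(v + E(2, 3)) = -149*(31 - 7) = -149*24 = -3576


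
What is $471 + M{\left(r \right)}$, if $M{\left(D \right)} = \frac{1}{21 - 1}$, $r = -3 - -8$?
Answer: $\frac{9421}{20} \approx 471.05$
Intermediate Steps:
$r = 5$ ($r = -3 + 8 = 5$)
$M{\left(D \right)} = \frac{1}{20}$
$471 + M{\left(r \right)} = 471 + \frac{1}{20} = \frac{9421}{20}$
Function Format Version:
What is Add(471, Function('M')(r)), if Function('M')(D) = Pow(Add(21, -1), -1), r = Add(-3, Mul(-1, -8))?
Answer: Rational(9421, 20) ≈ 471.05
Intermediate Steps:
r = 5 (r = Add(-3, 8) = 5)
Function('M')(D) = Rational(1, 20) (Function('M')(D) = Pow(20, -1) = Rational(1, 20))
Add(471, Function('M')(r)) = Add(471, Rational(1, 20)) = Rational(9421, 20)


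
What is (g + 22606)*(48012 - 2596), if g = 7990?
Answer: 1389547936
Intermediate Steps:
(g + 22606)*(48012 - 2596) = (7990 + 22606)*(48012 - 2596) = 30596*45416 = 1389547936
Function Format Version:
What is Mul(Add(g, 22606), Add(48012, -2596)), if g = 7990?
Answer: 1389547936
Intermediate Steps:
Mul(Add(g, 22606), Add(48012, -2596)) = Mul(Add(7990, 22606), Add(48012, -2596)) = Mul(30596, 45416) = 1389547936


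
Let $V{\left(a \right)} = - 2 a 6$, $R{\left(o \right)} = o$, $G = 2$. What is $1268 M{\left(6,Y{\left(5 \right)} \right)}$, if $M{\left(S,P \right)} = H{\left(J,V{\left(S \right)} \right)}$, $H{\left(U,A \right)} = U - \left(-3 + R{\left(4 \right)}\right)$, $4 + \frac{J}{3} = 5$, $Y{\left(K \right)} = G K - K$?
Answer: $2536$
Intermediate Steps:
$V{\left(a \right)} = - 12 a$
$Y{\left(K \right)} = K$ ($Y{\left(K \right)} = 2 K - K = K$)
$J = 3$ ($J = -12 + 3 \cdot 5 = -12 + 15 = 3$)
$H{\left(U,A \right)} = -1 + U$ ($H{\left(U,A \right)} = U + \left(3 - 4\right) = U - 1 = -1 + U$)
$M{\left(S,P \right)} = 2$ ($M{\left(S,P \right)} = -1 + 3 = 2$)
$1268 M{\left(6,Y{\left(5 \right)} \right)} = 1268 \cdot 2 = 2536$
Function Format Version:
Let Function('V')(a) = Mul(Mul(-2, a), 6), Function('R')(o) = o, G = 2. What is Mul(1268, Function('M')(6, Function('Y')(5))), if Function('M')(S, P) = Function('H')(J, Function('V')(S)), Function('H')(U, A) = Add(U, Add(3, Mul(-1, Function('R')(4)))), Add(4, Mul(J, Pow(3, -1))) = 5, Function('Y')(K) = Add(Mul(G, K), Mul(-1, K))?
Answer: 2536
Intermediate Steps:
Function('V')(a) = Mul(-12, a)
Function('Y')(K) = K (Function('Y')(K) = Add(Mul(2, K), Mul(-1, K)) = K)
J = 3 (J = Add(-12, Mul(3, 5)) = Add(-12, 15) = 3)
Function('H')(U, A) = Add(-1, U) (Function('H')(U, A) = Add(U, Add(3, Mul(-1, 4))) = Add(U, Add(3, -4)) = Add(U, -1) = Add(-1, U))
Function('M')(S, P) = 2 (Function('M')(S, P) = Add(-1, 3) = 2)
Mul(1268, Function('M')(6, Function('Y')(5))) = Mul(1268, 2) = 2536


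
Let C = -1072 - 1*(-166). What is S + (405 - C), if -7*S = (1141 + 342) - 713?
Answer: 1201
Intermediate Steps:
C = -906 (C = -1072 + 166 = -906)
S = -110 (S = -((1141 + 342) - 713)/7 = -(1483 - 713)/7 = -⅐*770 = -110)
S + (405 - C) = -110 + (405 - 1*(-906)) = -110 + (405 + 906) = -110 + 1311 = 1201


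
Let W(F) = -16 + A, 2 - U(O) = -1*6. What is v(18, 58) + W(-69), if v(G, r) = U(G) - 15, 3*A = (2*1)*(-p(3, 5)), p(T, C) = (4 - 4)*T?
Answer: -23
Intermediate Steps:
p(T, C) = 0 (p(T, C) = 0*T = 0)
U(O) = 8 (U(O) = 2 - (-1)*6 = 2 - 1*(-6) = 2 + 6 = 8)
A = 0 (A = ((2*1)*(-1*0))/3 = (2*0)/3 = (1/3)*0 = 0)
v(G, r) = -7 (v(G, r) = 8 - 15 = -7)
W(F) = -16 (W(F) = -16 + 0 = -16)
v(18, 58) + W(-69) = -7 - 16 = -23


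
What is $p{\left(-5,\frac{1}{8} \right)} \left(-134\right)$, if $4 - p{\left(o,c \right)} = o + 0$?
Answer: $-1206$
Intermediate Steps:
$p{\left(o,c \right)} = 4 - o$ ($p{\left(o,c \right)} = 4 - \left(o + 0\right) = 4 - o$)
$p{\left(-5,\frac{1}{8} \right)} \left(-134\right) = \left(4 - -5\right) \left(-134\right) = \left(4 + 5\right) \left(-134\right) = 9 \left(-134\right) = -1206$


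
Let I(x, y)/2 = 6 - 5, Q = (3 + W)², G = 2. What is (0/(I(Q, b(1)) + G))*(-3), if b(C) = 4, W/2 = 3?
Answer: 0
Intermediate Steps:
W = 6 (W = 2*3 = 6)
Q = 81 (Q = (3 + 6)² = 9² = 81)
I(x, y) = 2 (I(x, y) = 2*(6 - 5) = 2*1 = 2)
(0/(I(Q, b(1)) + G))*(-3) = (0/(2 + 2))*(-3) = (0/4)*(-3) = (0*(¼))*(-3) = 0*(-3) = 0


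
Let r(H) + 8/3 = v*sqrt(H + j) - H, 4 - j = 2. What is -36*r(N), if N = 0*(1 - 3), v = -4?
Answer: 96 + 144*sqrt(2) ≈ 299.65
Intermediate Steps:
j = 2 (j = 4 - 1*2 = 4 - 2 = 2)
N = 0 (N = 0*(-2) = 0)
r(H) = -8/3 - H - 4*sqrt(2 + H) (r(H) = -8/3 + (-4*sqrt(H + 2) - H) = -8/3 + (-4*sqrt(2 + H) - H) = -8/3 + (-H - 4*sqrt(2 + H)) = -8/3 - H - 4*sqrt(2 + H))
-36*r(N) = -36*(-8/3 - 1*0 - 4*sqrt(2 + 0)) = -36*(-8/3 + 0 - 4*sqrt(2)) = -36*(-8/3 - 4*sqrt(2)) = 96 + 144*sqrt(2)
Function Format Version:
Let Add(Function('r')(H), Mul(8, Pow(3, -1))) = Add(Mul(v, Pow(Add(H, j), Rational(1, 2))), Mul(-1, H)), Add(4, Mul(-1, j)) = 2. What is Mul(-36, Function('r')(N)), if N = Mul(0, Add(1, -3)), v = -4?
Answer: Add(96, Mul(144, Pow(2, Rational(1, 2)))) ≈ 299.65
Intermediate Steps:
j = 2 (j = Add(4, Mul(-1, 2)) = Add(4, -2) = 2)
N = 0 (N = Mul(0, -2) = 0)
Function('r')(H) = Add(Rational(-8, 3), Mul(-1, H), Mul(-4, Pow(Add(2, H), Rational(1, 2)))) (Function('r')(H) = Add(Rational(-8, 3), Add(Mul(-4, Pow(Add(H, 2), Rational(1, 2))), Mul(-1, H))) = Add(Rational(-8, 3), Add(Mul(-4, Pow(Add(2, H), Rational(1, 2))), Mul(-1, H))) = Add(Rational(-8, 3), Add(Mul(-1, H), Mul(-4, Pow(Add(2, H), Rational(1, 2))))) = Add(Rational(-8, 3), Mul(-1, H), Mul(-4, Pow(Add(2, H), Rational(1, 2)))))
Mul(-36, Function('r')(N)) = Mul(-36, Add(Rational(-8, 3), Mul(-1, 0), Mul(-4, Pow(Add(2, 0), Rational(1, 2))))) = Mul(-36, Add(Rational(-8, 3), 0, Mul(-4, Pow(2, Rational(1, 2))))) = Mul(-36, Add(Rational(-8, 3), Mul(-4, Pow(2, Rational(1, 2))))) = Add(96, Mul(144, Pow(2, Rational(1, 2))))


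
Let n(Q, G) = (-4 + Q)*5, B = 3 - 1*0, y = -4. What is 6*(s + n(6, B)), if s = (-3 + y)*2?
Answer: -24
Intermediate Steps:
s = -14 (s = (-3 - 4)*2 = -7*2 = -14)
B = 3 (B = 3 + 0 = 3)
n(Q, G) = -20 + 5*Q
6*(s + n(6, B)) = 6*(-14 + (-20 + 5*6)) = 6*(-14 + (-20 + 30)) = 6*(-14 + 10) = 6*(-4) = -24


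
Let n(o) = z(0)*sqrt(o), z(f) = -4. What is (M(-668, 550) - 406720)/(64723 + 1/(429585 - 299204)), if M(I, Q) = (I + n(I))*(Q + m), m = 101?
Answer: -27431771257/2109662366 - 12125433*I*sqrt(167)/150690169 ≈ -13.003 - 1.0399*I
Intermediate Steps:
n(o) = -4*sqrt(o)
M(I, Q) = (101 + Q)*(I - 4*sqrt(I)) (M(I, Q) = (I - 4*sqrt(I))*(Q + 101) = (I - 4*sqrt(I))*(101 + Q) = (101 + Q)*(I - 4*sqrt(I)))
(M(-668, 550) - 406720)/(64723 + 1/(429585 - 299204)) = ((-808*I*sqrt(167) + 101*(-668) - 668*550 - 4*550*sqrt(-668)) - 406720)/(64723 + 1/(429585 - 299204)) = ((-808*I*sqrt(167) - 67468 - 367400 - 4*550*2*I*sqrt(167)) - 406720)/(64723 + 1/130381) = ((-808*I*sqrt(167) - 67468 - 367400 - 4400*I*sqrt(167)) - 406720)/(64723 + 1/130381) = ((-434868 - 5208*I*sqrt(167)) - 406720)/(8438649464/130381) = (-841588 - 5208*I*sqrt(167))*(130381/8438649464) = -27431771257/2109662366 - 12125433*I*sqrt(167)/150690169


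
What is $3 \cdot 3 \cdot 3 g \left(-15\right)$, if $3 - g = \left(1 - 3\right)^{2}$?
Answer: $405$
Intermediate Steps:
$g = -1$ ($g = 3 - \left(1 - 3\right)^{2} = 3 - \left(-2\right)^{2} = 3 - 4 = -1$)
$3 \cdot 3 \cdot 3 g \left(-15\right) = 3 \cdot 3 \cdot 3 \left(-1\right) \left(-15\right) = 9 \cdot 3 \left(-1\right) \left(-15\right) = 27 \left(-1\right) \left(-15\right) = \left(-27\right) \left(-15\right) = 405$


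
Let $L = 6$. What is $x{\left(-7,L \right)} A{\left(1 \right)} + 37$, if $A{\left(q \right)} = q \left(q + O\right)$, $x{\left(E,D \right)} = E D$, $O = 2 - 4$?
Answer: $79$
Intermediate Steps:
$O = -2$ ($O = 2 - 4 = -2$)
$x{\left(E,D \right)} = D E$
$A{\left(q \right)} = q \left(-2 + q\right)$ ($A{\left(q \right)} = q \left(q - 2\right) = q \left(-2 + q\right)$)
$x{\left(-7,L \right)} A{\left(1 \right)} + 37 = 6 \left(-7\right) 1 \left(-2 + 1\right) + 37 = - 42 \cdot 1 \left(-1\right) + 37 = \left(-42\right) \left(-1\right) + 37 = 42 + 37 = 79$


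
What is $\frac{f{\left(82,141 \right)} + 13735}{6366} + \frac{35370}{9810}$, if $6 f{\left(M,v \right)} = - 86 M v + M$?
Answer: $- \frac{21094883}{1040841} \approx -20.267$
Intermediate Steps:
$f{\left(M,v \right)} = \frac{M}{6} - \frac{43 M v}{3}$ ($f{\left(M,v \right)} = \frac{- 86 M v + M}{6} = \frac{M - 86 M v}{6} = \frac{M}{6} - \frac{43 M v}{3}$)
$\frac{f{\left(82,141 \right)} + 13735}{6366} + \frac{35370}{9810} = \frac{\frac{1}{6} \cdot 82 \left(1 - 12126\right) + 13735}{6366} + \frac{35370}{9810} = \left(\frac{1}{6} \cdot 82 \left(1 - 12126\right) + 13735\right) \frac{1}{6366} + 35370 \cdot \frac{1}{9810} = \left(\frac{1}{6} \cdot 82 \left(-12125\right) + 13735\right) \frac{1}{6366} + \frac{393}{109} = \left(- \frac{497125}{3} + 13735\right) \frac{1}{6366} + \frac{393}{109} = \left(- \frac{455920}{3}\right) \frac{1}{6366} + \frac{393}{109} = - \frac{227960}{9549} + \frac{393}{109} = - \frac{21094883}{1040841}$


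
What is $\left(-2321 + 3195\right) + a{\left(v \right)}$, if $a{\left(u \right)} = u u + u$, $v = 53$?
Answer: $3736$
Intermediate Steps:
$a{\left(u \right)} = u + u^{2}$ ($a{\left(u \right)} = u^{2} + u = u + u^{2}$)
$\left(-2321 + 3195\right) + a{\left(v \right)} = \left(-2321 + 3195\right) + 53 \left(1 + 53\right) = 874 + 53 \cdot 54 = 874 + 2862 = 3736$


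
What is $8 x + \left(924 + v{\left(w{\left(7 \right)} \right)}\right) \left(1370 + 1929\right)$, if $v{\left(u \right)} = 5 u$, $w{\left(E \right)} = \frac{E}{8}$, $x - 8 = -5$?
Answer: $\frac{24501865}{8} \approx 3.0627 \cdot 10^{6}$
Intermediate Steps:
$x = 3$ ($x = 8 - 5 = 3$)
$w{\left(E \right)} = \frac{E}{8}$ ($w{\left(E \right)} = E \frac{1}{8} = \frac{E}{8}$)
$8 x + \left(924 + v{\left(w{\left(7 \right)} \right)}\right) \left(1370 + 1929\right) = 8 \cdot 3 + \left(924 + 5 \cdot \frac{1}{8} \cdot 7\right) \left(1370 + 1929\right) = 24 + \left(924 + 5 \cdot \frac{7}{8}\right) 3299 = 24 + \left(924 + \frac{35}{8}\right) 3299 = 24 + \frac{7427}{8} \cdot 3299 = 24 + \frac{24501673}{8} = \frac{24501865}{8}$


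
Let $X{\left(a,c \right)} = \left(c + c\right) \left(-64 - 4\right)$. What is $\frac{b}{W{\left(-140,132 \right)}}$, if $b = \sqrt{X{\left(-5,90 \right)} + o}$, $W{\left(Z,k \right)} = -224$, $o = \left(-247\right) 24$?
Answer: $- \frac{i \sqrt{4542}}{112} \approx - 0.60174 i$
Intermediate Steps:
$o = -5928$
$X{\left(a,c \right)} = - 136 c$ ($X{\left(a,c \right)} = 2 c \left(-68\right) = - 136 c$)
$b = 2 i \sqrt{4542}$ ($b = \sqrt{\left(-136\right) 90 - 5928} = \sqrt{-12240 - 5928} = \sqrt{-18168} = 2 i \sqrt{4542} \approx 134.79 i$)
$\frac{b}{W{\left(-140,132 \right)}} = \frac{2 i \sqrt{4542}}{-224} = 2 i \sqrt{4542} \left(- \frac{1}{224}\right) = - \frac{i \sqrt{4542}}{112}$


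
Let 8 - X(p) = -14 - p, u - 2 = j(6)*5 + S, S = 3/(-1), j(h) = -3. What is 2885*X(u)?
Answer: 17310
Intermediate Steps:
S = -3 (S = 3*(-1) = -3)
u = -16 (u = 2 + (-3*5 - 3) = 2 + (-15 - 3) = 2 - 18 = -16)
X(p) = 22 + p (X(p) = 8 - (-14 - p) = 8 + (14 + p) = 22 + p)
2885*X(u) = 2885*(22 - 16) = 2885*6 = 17310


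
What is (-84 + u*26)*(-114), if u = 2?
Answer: 3648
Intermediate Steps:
(-84 + u*26)*(-114) = (-84 + 2*26)*(-114) = (-84 + 52)*(-114) = -32*(-114) = 3648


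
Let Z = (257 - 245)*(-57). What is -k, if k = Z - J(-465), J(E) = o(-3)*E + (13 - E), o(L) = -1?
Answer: 1627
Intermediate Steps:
J(E) = 13 - 2*E (J(E) = -E + (13 - E) = 13 - 2*E)
Z = -684 (Z = 12*(-57) = -684)
k = -1627 (k = -684 - (13 - 2*(-465)) = -684 - (13 + 930) = -684 - 1*943 = -684 - 943 = -1627)
-k = -1*(-1627) = 1627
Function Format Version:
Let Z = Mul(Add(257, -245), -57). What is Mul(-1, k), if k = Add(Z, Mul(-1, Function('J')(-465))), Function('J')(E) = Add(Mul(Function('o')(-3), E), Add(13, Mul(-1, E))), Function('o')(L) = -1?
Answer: 1627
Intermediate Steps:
Function('J')(E) = Add(13, Mul(-2, E)) (Function('J')(E) = Add(Mul(-1, E), Add(13, Mul(-1, E))) = Add(13, Mul(-2, E)))
Z = -684 (Z = Mul(12, -57) = -684)
k = -1627 (k = Add(-684, Mul(-1, Add(13, Mul(-2, -465)))) = Add(-684, Mul(-1, Add(13, 930))) = Add(-684, Mul(-1, 943)) = Add(-684, -943) = -1627)
Mul(-1, k) = Mul(-1, -1627) = 1627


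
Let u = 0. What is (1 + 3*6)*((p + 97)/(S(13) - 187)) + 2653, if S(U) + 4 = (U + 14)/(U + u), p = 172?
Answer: 6449325/2456 ≈ 2625.9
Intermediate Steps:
S(U) = -4 + (14 + U)/U (S(U) = -4 + (U + 14)/(U + 0) = -4 + (14 + U)/U)
(1 + 3*6)*((p + 97)/(S(13) - 187)) + 2653 = (1 + 3*6)*((172 + 97)/((-3 + 14/13) - 187)) + 2653 = (1 + 18)*(269/((-3 + 14*(1/13)) - 187)) + 2653 = 19*(269/((-3 + 14/13) - 187)) + 2653 = 19*(269/(-25/13 - 187)) + 2653 = 19*(269/(-2456/13)) + 2653 = 19*(269*(-13/2456)) + 2653 = 19*(-3497/2456) + 2653 = -66443/2456 + 2653 = 6449325/2456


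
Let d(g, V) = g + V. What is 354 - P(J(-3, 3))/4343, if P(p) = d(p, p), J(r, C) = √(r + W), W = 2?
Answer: 354 - 2*I/4343 ≈ 354.0 - 0.00046051*I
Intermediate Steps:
d(g, V) = V + g
J(r, C) = √(2 + r) (J(r, C) = √(r + 2) = √(2 + r))
P(p) = 2*p (P(p) = p + p = 2*p)
354 - P(J(-3, 3))/4343 = 354 - 2*√(2 - 3)/4343 = 354 - 2*√(-1)/4343 = 354 - 2*I/4343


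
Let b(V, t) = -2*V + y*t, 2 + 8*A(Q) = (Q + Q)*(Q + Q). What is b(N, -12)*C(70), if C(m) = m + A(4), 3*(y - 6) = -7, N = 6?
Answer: -4354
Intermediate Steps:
y = 11/3 (y = 6 + (⅓)*(-7) = 6 - 7/3 = 11/3 ≈ 3.6667)
A(Q) = -¼ + Q²/2 (A(Q) = -¼ + ((Q + Q)*(Q + Q))/8 = -¼ + ((2*Q)*(2*Q))/8 = -¼ + (4*Q²)/8 = -¼ + Q²/2)
C(m) = 31/4 + m (C(m) = m + (-¼ + (½)*4²) = m + (-¼ + (½)*16) = m + (-¼ + 8) = m + 31/4 = 31/4 + m)
b(V, t) = -2*V + 11*t/3
b(N, -12)*C(70) = (-2*6 + (11/3)*(-12))*(31/4 + 70) = (-12 - 44)*(311/4) = -56*311/4 = -4354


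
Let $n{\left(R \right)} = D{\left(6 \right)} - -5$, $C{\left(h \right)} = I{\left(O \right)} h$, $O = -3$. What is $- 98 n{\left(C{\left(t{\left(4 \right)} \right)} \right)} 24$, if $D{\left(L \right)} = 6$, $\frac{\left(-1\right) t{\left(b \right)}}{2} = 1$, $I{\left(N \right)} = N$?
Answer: $-25872$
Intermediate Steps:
$t{\left(b \right)} = -2$ ($t{\left(b \right)} = \left(-2\right) 1 = -2$)
$C{\left(h \right)} = - 3 h$
$n{\left(R \right)} = 11$ ($n{\left(R \right)} = 6 - -5 = 6 + 5 = 11$)
$- 98 n{\left(C{\left(t{\left(4 \right)} \right)} \right)} 24 = \left(-98\right) 11 \cdot 24 = \left(-1078\right) 24 = -25872$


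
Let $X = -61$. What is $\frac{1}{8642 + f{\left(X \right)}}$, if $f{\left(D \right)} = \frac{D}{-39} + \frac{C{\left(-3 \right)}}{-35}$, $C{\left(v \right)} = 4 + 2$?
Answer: $\frac{1365}{11798231} \approx 0.0001157$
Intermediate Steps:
$C{\left(v \right)} = 6$
$f{\left(D \right)} = - \frac{6}{35} - \frac{D}{39}$ ($f{\left(D \right)} = \frac{D}{-39} + \frac{6}{-35} = D \left(- \frac{1}{39}\right) + 6 \left(- \frac{1}{35}\right) = - \frac{D}{39} - \frac{6}{35} = - \frac{6}{35} - \frac{D}{39}$)
$\frac{1}{8642 + f{\left(X \right)}} = \frac{1}{8642 - - \frac{1901}{1365}} = \frac{1}{8642 + \left(- \frac{6}{35} + \frac{61}{39}\right)} = \frac{1}{8642 + \frac{1901}{1365}} = \frac{1}{\frac{11798231}{1365}} = \frac{1365}{11798231}$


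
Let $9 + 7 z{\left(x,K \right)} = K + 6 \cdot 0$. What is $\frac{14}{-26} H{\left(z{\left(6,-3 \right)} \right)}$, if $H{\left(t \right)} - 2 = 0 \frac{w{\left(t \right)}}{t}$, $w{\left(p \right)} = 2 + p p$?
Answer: $- \frac{14}{13} \approx -1.0769$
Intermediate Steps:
$w{\left(p \right)} = 2 + p^{2}$
$z{\left(x,K \right)} = - \frac{9}{7} + \frac{K}{7}$ ($z{\left(x,K \right)} = - \frac{9}{7} + \frac{K + 6 \cdot 0}{7} = - \frac{9}{7} + \frac{K + 0}{7} = - \frac{9}{7} + \frac{K}{7}$)
$H{\left(t \right)} = 2$ ($H{\left(t \right)} = 2 + 0 \frac{2 + t^{2}}{t} = 2 + 0 = 2$)
$\frac{14}{-26} H{\left(z{\left(6,-3 \right)} \right)} = \frac{14}{-26} \cdot 2 = 14 \left(- \frac{1}{26}\right) 2 = \left(- \frac{7}{13}\right) 2 = - \frac{14}{13}$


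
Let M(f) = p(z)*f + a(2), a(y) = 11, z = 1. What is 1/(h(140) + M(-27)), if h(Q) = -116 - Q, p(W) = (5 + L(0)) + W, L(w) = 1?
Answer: -1/434 ≈ -0.0023041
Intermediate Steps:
p(W) = 6 + W (p(W) = (5 + 1) + W = 6 + W)
M(f) = 11 + 7*f (M(f) = (6 + 1)*f + 11 = 7*f + 11 = 11 + 7*f)
1/(h(140) + M(-27)) = 1/((-116 - 1*140) + (11 + 7*(-27))) = 1/((-116 - 140) + (11 - 189)) = 1/(-256 - 178) = 1/(-434) = -1/434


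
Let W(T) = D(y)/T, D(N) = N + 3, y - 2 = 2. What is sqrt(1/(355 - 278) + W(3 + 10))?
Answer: 2*sqrt(138138)/1001 ≈ 0.74260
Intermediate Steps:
y = 4 (y = 2 + 2 = 4)
D(N) = 3 + N
W(T) = 7/T (W(T) = (3 + 4)/T = 7/T)
sqrt(1/(355 - 278) + W(3 + 10)) = sqrt(1/(355 - 278) + 7/(3 + 10)) = sqrt(1/77 + 7/13) = sqrt(552/1001) = 2*sqrt(138138)/1001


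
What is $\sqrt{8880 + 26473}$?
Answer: $\sqrt{35353} \approx 188.02$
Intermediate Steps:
$\sqrt{8880 + 26473} = \sqrt{35353}$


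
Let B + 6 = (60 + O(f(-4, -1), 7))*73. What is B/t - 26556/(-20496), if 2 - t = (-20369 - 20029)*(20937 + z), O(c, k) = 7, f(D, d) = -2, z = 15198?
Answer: 201906582281/155831699891 ≈ 1.2957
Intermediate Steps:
B = 4885 (B = -6 + (60 + 7)*73 = -6 + 67*73 = -6 + 4891 = 4885)
t = 1459781732 (t = 2 - (-20369 - 20029)*(20937 + 15198) = 2 - (-40398)*36135 = 2 - 1*(-1459781730) = 2 + 1459781730 = 1459781732)
B/t - 26556/(-20496) = 4885/1459781732 - 26556/(-20496) = 4885*(1/1459781732) - 26556*(-1/20496) = 4885/1459781732 + 2213/1708 = 201906582281/155831699891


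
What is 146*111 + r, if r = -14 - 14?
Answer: 16178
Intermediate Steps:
r = -28
146*111 + r = 146*111 - 28 = 16206 - 28 = 16178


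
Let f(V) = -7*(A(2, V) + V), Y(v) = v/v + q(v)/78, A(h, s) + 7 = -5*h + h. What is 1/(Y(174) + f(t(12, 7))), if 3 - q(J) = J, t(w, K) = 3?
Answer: 26/2153 ≈ 0.012076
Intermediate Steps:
A(h, s) = -7 - 4*h (A(h, s) = -7 + (-5*h + h) = -7 - 4*h)
q(J) = 3 - J
Y(v) = 27/26 - v/78 (Y(v) = v/v + (3 - v)/78 = 1 + (3 - v)*(1/78) = 1 + (1/26 - v/78) = 27/26 - v/78)
f(V) = 105 - 7*V (f(V) = -7*((-7 - 4*2) + V) = -7*((-7 - 8) + V) = -7*(-15 + V) = 105 - 7*V)
1/(Y(174) + f(t(12, 7))) = 1/((27/26 - 1/78*174) + (105 - 7*3)) = 1/((27/26 - 29/13) + (105 - 21)) = 1/(-31/26 + 84) = 1/(2153/26) = 26/2153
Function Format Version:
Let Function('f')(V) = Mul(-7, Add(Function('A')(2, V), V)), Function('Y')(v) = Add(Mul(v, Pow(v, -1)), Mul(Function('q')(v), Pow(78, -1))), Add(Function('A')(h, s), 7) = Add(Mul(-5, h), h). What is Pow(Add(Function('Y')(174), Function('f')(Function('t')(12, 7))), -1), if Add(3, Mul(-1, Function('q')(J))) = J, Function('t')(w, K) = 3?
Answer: Rational(26, 2153) ≈ 0.012076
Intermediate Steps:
Function('A')(h, s) = Add(-7, Mul(-4, h)) (Function('A')(h, s) = Add(-7, Add(Mul(-5, h), h)) = Add(-7, Mul(-4, h)))
Function('q')(J) = Add(3, Mul(-1, J))
Function('Y')(v) = Add(Rational(27, 26), Mul(Rational(-1, 78), v)) (Function('Y')(v) = Add(Mul(v, Pow(v, -1)), Mul(Add(3, Mul(-1, v)), Pow(78, -1))) = Add(1, Mul(Add(3, Mul(-1, v)), Rational(1, 78))) = Add(1, Add(Rational(1, 26), Mul(Rational(-1, 78), v))) = Add(Rational(27, 26), Mul(Rational(-1, 78), v)))
Function('f')(V) = Add(105, Mul(-7, V)) (Function('f')(V) = Mul(-7, Add(Add(-7, Mul(-4, 2)), V)) = Mul(-7, Add(Add(-7, -8), V)) = Mul(-7, Add(-15, V)) = Add(105, Mul(-7, V)))
Pow(Add(Function('Y')(174), Function('f')(Function('t')(12, 7))), -1) = Pow(Add(Add(Rational(27, 26), Mul(Rational(-1, 78), 174)), Add(105, Mul(-7, 3))), -1) = Pow(Add(Add(Rational(27, 26), Rational(-29, 13)), Add(105, -21)), -1) = Pow(Add(Rational(-31, 26), 84), -1) = Pow(Rational(2153, 26), -1) = Rational(26, 2153)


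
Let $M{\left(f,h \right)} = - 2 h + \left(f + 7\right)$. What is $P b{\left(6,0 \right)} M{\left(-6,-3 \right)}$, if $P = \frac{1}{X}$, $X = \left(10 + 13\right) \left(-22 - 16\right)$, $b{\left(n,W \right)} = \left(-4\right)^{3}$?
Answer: $\frac{224}{437} \approx 0.51259$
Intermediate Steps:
$M{\left(f,h \right)} = 7 + f - 2 h$ ($M{\left(f,h \right)} = - 2 h + \left(7 + f\right) = 7 + f - 2 h$)
$b{\left(n,W \right)} = -64$
$X = -874$ ($X = 23 \left(-38\right) = -874$)
$P = - \frac{1}{874}$ ($P = \frac{1}{-874} = - \frac{1}{874} \approx -0.0011442$)
$P b{\left(6,0 \right)} M{\left(-6,-3 \right)} = \left(- \frac{1}{874}\right) \left(-64\right) \left(7 - 6 - -6\right) = \frac{32 \left(7 - 6 + 6\right)}{437} = \frac{32}{437} \cdot 7 = \frac{224}{437}$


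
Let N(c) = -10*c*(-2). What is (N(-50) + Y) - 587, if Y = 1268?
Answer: -319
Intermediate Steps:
N(c) = 20*c
(N(-50) + Y) - 587 = (20*(-50) + 1268) - 587 = (-1000 + 1268) - 587 = 268 - 587 = -319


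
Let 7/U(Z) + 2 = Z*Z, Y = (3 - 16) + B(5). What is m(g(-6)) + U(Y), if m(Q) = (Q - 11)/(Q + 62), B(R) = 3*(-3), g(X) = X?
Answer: -3901/13496 ≈ -0.28905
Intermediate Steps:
B(R) = -9
Y = -22 (Y = (3 - 16) - 9 = -13 - 9 = -22)
U(Z) = 7/(-2 + Z**2) (U(Z) = 7/(-2 + Z*Z) = 7/(-2 + Z**2))
m(Q) = (-11 + Q)/(62 + Q)
m(g(-6)) + U(Y) = (-11 - 6)/(62 - 6) + 7/(-2 + (-22)**2) = -17/56 + 7/(-2 + 484) = (1/56)*(-17) + 7/482 = -17/56 + 7*(1/482) = -17/56 + 7/482 = -3901/13496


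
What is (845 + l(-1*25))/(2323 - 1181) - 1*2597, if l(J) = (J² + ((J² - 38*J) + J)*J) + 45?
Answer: -3003009/1142 ≈ -2629.6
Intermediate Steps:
l(J) = 45 + J² + J*(J² - 37*J) (l(J) = (J² + (J² - 37*J)*J) + 45 = (J² + J*(J² - 37*J)) + 45 = 45 + J² + J*(J² - 37*J))
(845 + l(-1*25))/(2323 - 1181) - 1*2597 = (845 + (45 + (-1*25)³ - 36*(-1*25)²))/(2323 - 1181) - 1*2597 = (845 + (45 + (-25)³ - 36*(-25)²))/1142 - 2597 = (845 + (45 - 15625 - 36*625))*(1/1142) - 2597 = (845 + (45 - 15625 - 22500))*(1/1142) - 2597 = (845 - 38080)*(1/1142) - 2597 = -37235*1/1142 - 2597 = -37235/1142 - 2597 = -3003009/1142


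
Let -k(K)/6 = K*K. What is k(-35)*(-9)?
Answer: 66150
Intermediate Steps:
k(K) = -6*K**2 (k(K) = -6*K*K = -6*K**2)
k(-35)*(-9) = -6*(-35)**2*(-9) = -6*1225*(-9) = -7350*(-9) = 66150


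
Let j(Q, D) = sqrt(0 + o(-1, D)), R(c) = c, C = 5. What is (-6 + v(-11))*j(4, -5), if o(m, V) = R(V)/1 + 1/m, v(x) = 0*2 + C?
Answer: -I*sqrt(6) ≈ -2.4495*I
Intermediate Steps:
v(x) = 5 (v(x) = 0*2 + 5 = 0 + 5 = 5)
o(m, V) = V + 1/m (o(m, V) = V/1 + 1/m = V*1 + 1/m = V + 1/m)
j(Q, D) = sqrt(-1 + D) (j(Q, D) = sqrt(0 + (D + 1/(-1))) = sqrt(0 + (D - 1)) = sqrt(0 + (-1 + D)) = sqrt(-1 + D))
(-6 + v(-11))*j(4, -5) = (-6 + 5)*sqrt(-1 - 5) = -sqrt(-6) = -I*sqrt(6)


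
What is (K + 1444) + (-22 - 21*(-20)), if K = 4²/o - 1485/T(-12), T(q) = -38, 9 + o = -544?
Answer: 39528385/21014 ≈ 1881.1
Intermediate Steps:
o = -553 (o = -9 - 544 = -553)
K = 820597/21014 (K = 4²/(-553) - 1485/(-38) = 16*(-1/553) - 1485*(-1/38) = -16/553 + 1485/38 = 820597/21014 ≈ 39.050)
(K + 1444) + (-22 - 21*(-20)) = (820597/21014 + 1444) + (-22 - 21*(-20)) = 31164813/21014 + (-22 + 420) = 31164813/21014 + 398 = 39528385/21014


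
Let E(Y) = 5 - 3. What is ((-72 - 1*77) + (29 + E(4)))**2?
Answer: 13924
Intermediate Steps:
E(Y) = 2
((-72 - 1*77) + (29 + E(4)))**2 = ((-72 - 1*77) + (29 + 2))**2 = ((-72 - 77) + 31)**2 = (-149 + 31)**2 = (-118)**2 = 13924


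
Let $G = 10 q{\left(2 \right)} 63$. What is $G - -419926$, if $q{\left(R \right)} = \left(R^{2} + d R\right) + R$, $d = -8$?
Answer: $413626$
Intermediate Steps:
$q{\left(R \right)} = R^{2} - 7 R$ ($q{\left(R \right)} = \left(R^{2} - 8 R\right) + R = R^{2} - 7 R$)
$G = -6300$ ($G = 10 \cdot 2 \left(-7 + 2\right) 63 = 10 \cdot 2 \left(-5\right) 63 = 10 \left(-10\right) 63 = \left(-100\right) 63 = -6300$)
$G - -419926 = -6300 - -419926 = -6300 + 419926 = 413626$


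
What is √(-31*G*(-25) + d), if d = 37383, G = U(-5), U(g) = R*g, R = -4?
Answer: √52883 ≈ 229.96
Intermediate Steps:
U(g) = -4*g
G = 20 (G = -4*(-5) = 20)
√(-31*G*(-25) + d) = √(-31*20*(-25) + 37383) = √(-620*(-25) + 37383) = √(15500 + 37383) = √52883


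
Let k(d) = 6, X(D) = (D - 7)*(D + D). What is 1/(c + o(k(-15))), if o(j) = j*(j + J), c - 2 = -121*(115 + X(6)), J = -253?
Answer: -1/13943 ≈ -7.1721e-5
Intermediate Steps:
X(D) = 2*D*(-7 + D) (X(D) = (-7 + D)*(2*D) = 2*D*(-7 + D))
c = -12461 (c = 2 - 121*(115 + 2*6*(-7 + 6)) = 2 - 121*(115 + 2*6*(-1)) = 2 - 121*(115 - 12) = 2 - 121*103 = 2 - 12463 = -12461)
o(j) = j*(-253 + j) (o(j) = j*(j - 253) = j*(-253 + j))
1/(c + o(k(-15))) = 1/(-12461 + 6*(-253 + 6)) = 1/(-12461 + 6*(-247)) = 1/(-12461 - 1482) = 1/(-13943) = -1/13943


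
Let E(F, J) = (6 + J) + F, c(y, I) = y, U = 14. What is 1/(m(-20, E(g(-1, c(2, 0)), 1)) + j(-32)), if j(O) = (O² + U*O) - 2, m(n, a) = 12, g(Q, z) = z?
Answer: 1/586 ≈ 0.0017065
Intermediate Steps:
E(F, J) = 6 + F + J
j(O) = -2 + O² + 14*O (j(O) = (O² + 14*O) - 2 = -2 + O² + 14*O)
1/(m(-20, E(g(-1, c(2, 0)), 1)) + j(-32)) = 1/(12 + (-2 + (-32)² + 14*(-32))) = 1/(12 + (-2 + 1024 - 448)) = 1/(12 + 574) = 1/586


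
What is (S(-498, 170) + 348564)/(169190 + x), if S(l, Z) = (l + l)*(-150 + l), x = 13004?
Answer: 496986/91097 ≈ 5.4556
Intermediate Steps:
S(l, Z) = 2*l*(-150 + l) (S(l, Z) = (2*l)*(-150 + l) = 2*l*(-150 + l))
(S(-498, 170) + 348564)/(169190 + x) = (2*(-498)*(-150 - 498) + 348564)/(169190 + 13004) = (2*(-498)*(-648) + 348564)/182194 = (645408 + 348564)*(1/182194) = 993972*(1/182194) = 496986/91097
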